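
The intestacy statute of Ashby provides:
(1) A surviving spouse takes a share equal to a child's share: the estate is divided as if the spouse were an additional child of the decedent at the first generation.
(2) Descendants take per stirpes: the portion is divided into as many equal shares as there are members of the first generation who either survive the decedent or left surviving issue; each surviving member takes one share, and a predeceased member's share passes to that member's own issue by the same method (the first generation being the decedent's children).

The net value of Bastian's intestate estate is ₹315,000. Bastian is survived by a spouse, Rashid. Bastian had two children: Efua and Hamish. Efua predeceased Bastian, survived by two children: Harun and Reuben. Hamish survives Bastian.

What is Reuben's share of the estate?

The spouse counts as an additional share at the children's level, so there are 3 primary shares of ₹105,000. Rashid takes one such share (₹105,000).
The children's combined portion (₹210,000) is divided into 2 shares of ₹105,000: Hamish takes ₹105,000; Efua's ₹105,000 share passes to Efua's issue.
Efua's share (₹105,000) is divided into 2 shares of ₹52,500: Harun and Reuben each take ₹52,500.

Reuben receives ₹52,500.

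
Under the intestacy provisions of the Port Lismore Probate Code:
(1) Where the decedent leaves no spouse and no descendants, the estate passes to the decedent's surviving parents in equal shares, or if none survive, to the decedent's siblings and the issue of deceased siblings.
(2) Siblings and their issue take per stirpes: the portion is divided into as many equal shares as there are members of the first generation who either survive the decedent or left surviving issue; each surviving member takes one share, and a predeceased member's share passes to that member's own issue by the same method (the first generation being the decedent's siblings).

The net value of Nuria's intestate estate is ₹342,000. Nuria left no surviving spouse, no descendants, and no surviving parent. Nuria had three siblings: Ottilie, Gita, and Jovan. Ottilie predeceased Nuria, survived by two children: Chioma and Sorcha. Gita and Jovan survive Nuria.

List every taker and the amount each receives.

Chioma: ₹57,000; Sorcha: ₹57,000; Gita: ₹114,000; Jovan: ₹114,000

The entire ₹342,000 passes to the siblings and their issue.
That amount (₹342,000) is divided into 3 shares of ₹114,000: Gita and Jovan each take ₹114,000; Ottilie's ₹114,000 share passes to Ottilie's issue.
Ottilie's share (₹114,000) is divided into 2 shares of ₹57,000: Chioma and Sorcha each take ₹57,000.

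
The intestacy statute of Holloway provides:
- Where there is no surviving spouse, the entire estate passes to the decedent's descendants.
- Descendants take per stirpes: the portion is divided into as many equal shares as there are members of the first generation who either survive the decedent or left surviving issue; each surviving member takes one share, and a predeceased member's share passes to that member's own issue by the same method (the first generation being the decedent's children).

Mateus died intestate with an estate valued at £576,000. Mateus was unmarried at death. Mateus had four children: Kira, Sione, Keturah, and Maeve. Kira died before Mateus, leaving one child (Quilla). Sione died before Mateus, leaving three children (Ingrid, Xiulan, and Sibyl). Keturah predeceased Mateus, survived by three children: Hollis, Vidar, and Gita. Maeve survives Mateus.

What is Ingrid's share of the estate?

Ingrid receives £48,000.

The entire £576,000 passes to the descendants.
That amount (£576,000) is divided into 4 shares of £144,000: Maeve takes £144,000; Kira's £144,000 share passes to Kira's issue; Sione's £144,000 share passes to Sione's issue; Keturah's £144,000 share passes to Keturah's issue.
Kira's share (£144,000) passes entirely to Quilla.
Sione's share (£144,000) is divided into 3 shares of £48,000: Ingrid, Xiulan, and Sibyl each take £48,000.
Keturah's share (£144,000) is divided into 3 shares of £48,000: Hollis, Vidar, and Gita each take £48,000.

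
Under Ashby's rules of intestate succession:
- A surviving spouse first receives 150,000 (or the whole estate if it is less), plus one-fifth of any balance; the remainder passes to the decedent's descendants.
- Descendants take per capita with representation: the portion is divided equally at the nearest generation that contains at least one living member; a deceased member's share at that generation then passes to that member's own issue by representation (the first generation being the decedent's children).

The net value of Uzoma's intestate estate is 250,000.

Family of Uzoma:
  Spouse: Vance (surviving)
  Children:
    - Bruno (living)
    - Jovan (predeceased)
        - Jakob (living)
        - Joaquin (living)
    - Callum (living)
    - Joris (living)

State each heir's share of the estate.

Vance: 170,000; Bruno: 20,000; Jakob: 10,000; Joaquin: 10,000; Callum: 20,000; Joris: 20,000

Vance first takes 150,000, leaving a balance of 100,000. Vance then takes one-fifth of the balance (20,000), for a total of 170,000. The remaining 80,000 passes to the descendants.
The descendants' portion (80,000) is divided into 4 shares of 20,000: Bruno, Callum, and Joris each take 20,000; Jovan's 20,000 share passes to Jovan's issue.
Jovan's share (20,000) is divided into 2 shares of 10,000: Jakob and Joaquin each take 10,000.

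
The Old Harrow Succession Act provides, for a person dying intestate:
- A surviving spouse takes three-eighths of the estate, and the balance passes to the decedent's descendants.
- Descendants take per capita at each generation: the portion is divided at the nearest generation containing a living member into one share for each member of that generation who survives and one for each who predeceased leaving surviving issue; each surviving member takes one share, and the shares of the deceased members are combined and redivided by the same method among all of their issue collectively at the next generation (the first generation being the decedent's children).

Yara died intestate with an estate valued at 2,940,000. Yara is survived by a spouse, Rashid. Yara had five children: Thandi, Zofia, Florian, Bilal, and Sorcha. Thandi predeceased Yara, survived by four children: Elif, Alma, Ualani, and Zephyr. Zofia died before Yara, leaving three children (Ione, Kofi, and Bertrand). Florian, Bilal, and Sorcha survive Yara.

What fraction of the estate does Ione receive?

Ione receives 1/28 of the estate.

Rashid takes three-eighths of 2,940,000 = 1,102,500. The remaining 1,837,500 passes to the descendants.
The descendants' portion (1,837,500) is divided at the children's generation into 5 shares of 367,500. Florian, Bilal, and Sorcha each take 367,500. The 2 shares of the deceased (Thandi and Zofia) are combined into a pool of 735,000.
That pool (735,000) is divided at the grandchildren's generation equally among Elif, Alma, Ualani, Zephyr, Ione, Kofi, and Bertrand: 105,000 each.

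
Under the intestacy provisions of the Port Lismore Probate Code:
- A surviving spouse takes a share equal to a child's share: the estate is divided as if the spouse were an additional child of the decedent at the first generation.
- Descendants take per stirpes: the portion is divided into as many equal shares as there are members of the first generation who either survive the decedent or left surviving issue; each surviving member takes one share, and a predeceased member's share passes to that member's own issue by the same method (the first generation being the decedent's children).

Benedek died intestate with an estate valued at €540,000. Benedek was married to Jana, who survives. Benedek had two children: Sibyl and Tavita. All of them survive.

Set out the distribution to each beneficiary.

The spouse counts as an additional share at the children's level, so there are 3 primary shares of €180,000. Jana takes one such share (€180,000).
The children's combined portion (€360,000) is divided into 2 shares of €180,000: Sibyl and Tavita each take €180,000.

Jana: €180,000; Sibyl: €180,000; Tavita: €180,000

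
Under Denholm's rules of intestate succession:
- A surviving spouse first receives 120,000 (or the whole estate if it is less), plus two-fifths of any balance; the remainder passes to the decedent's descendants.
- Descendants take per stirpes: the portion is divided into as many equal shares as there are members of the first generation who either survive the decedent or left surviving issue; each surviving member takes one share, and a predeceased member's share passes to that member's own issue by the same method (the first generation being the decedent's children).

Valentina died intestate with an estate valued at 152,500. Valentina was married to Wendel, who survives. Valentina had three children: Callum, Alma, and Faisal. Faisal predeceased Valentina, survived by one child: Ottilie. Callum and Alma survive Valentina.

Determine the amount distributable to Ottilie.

Ottilie receives 6,500.

Wendel first takes 120,000, leaving a balance of 32,500. Wendel then takes two-fifths of the balance (13,000), for a total of 133,000. The remaining 19,500 passes to the descendants.
The descendants' portion (19,500) is divided into 3 shares of 6,500: Callum and Alma each take 6,500; Faisal's 6,500 share passes to Faisal's issue.
Faisal's share (6,500) passes entirely to Ottilie.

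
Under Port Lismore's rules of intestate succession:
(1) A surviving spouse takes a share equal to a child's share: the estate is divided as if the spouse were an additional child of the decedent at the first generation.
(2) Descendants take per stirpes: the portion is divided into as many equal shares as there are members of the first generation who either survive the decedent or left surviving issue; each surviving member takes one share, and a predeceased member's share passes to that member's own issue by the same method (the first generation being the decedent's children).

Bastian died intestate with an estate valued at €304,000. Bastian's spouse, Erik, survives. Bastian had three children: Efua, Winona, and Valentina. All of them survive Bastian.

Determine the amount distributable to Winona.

The spouse counts as an additional share at the children's level, so there are 4 primary shares of €76,000. Erik takes one such share (€76,000).
The children's combined portion (€228,000) is divided into 3 shares of €76,000: Efua, Winona, and Valentina each take €76,000.

Winona receives €76,000.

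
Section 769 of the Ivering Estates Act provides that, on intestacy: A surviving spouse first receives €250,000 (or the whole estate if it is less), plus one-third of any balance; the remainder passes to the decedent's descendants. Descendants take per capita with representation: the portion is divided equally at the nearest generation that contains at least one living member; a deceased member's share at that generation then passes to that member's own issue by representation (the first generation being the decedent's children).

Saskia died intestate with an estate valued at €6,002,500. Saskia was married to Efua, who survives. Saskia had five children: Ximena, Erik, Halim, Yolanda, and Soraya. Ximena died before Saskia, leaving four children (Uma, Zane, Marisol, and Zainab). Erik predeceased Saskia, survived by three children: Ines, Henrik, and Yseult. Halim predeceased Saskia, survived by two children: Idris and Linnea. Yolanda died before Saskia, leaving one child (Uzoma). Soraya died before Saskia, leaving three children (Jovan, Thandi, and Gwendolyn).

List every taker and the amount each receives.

Efua first takes €250,000, leaving a balance of €5,752,500. Efua then takes one-third of the balance (€1,917,500), for a total of €2,167,500. The remaining €3,835,000 passes to the descendants.
No child survives, so the initial division is made at the grandchildren's generation.
The descendants' portion (€3,835,000) is divided into 13 shares of €295,000: Uma, Zane, Marisol, Zainab, Ines, Henrik, Yseult, Idris, Linnea, Uzoma, Jovan, Thandi, and Gwendolyn each take €295,000.

Efua: €2,167,500; Uma: €295,000; Zane: €295,000; Marisol: €295,000; Zainab: €295,000; Ines: €295,000; Henrik: €295,000; Yseult: €295,000; Idris: €295,000; Linnea: €295,000; Uzoma: €295,000; Jovan: €295,000; Thandi: €295,000; Gwendolyn: €295,000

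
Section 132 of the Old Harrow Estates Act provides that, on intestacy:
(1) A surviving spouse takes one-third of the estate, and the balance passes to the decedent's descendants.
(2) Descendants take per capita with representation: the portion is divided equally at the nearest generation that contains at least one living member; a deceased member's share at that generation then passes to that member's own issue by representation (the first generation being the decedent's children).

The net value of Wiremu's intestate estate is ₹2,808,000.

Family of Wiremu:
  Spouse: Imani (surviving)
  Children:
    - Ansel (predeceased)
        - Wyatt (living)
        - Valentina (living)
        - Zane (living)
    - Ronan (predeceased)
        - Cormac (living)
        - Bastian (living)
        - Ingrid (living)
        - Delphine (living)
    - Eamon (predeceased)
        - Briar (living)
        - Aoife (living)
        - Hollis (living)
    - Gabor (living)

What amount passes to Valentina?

Imani takes one-third of ₹2,808,000 = ₹936,000. The remaining ₹1,872,000 passes to the descendants.
The descendants' portion (₹1,872,000) is divided into 4 shares of ₹468,000: Gabor takes ₹468,000; Ansel's ₹468,000 share passes to Ansel's issue; Ronan's ₹468,000 share passes to Ronan's issue; Eamon's ₹468,000 share passes to Eamon's issue.
Ansel's share (₹468,000) is divided into 3 shares of ₹156,000: Wyatt, Valentina, and Zane each take ₹156,000.
Ronan's share (₹468,000) is divided into 4 shares of ₹117,000: Cormac, Bastian, Ingrid, and Delphine each take ₹117,000.
Eamon's share (₹468,000) is divided into 3 shares of ₹156,000: Briar, Aoife, and Hollis each take ₹156,000.

Valentina receives ₹156,000.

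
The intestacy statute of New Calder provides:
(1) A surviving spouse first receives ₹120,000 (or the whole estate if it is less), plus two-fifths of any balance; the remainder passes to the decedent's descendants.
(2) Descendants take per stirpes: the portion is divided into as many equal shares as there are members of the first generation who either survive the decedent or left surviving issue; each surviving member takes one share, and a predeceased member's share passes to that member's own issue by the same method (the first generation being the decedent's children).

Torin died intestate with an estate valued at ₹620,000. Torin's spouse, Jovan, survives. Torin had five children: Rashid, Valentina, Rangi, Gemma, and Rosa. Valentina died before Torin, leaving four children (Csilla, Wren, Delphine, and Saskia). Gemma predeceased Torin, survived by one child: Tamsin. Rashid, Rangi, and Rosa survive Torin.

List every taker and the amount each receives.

Jovan: ₹320,000; Rashid: ₹60,000; Csilla: ₹15,000; Wren: ₹15,000; Delphine: ₹15,000; Saskia: ₹15,000; Rangi: ₹60,000; Tamsin: ₹60,000; Rosa: ₹60,000

Jovan first takes ₹120,000, leaving a balance of ₹500,000. Jovan then takes two-fifths of the balance (₹200,000), for a total of ₹320,000. The remaining ₹300,000 passes to the descendants.
The descendants' portion (₹300,000) is divided into 5 shares of ₹60,000: Rashid, Rangi, and Rosa each take ₹60,000; Valentina's ₹60,000 share passes to Valentina's issue; Gemma's ₹60,000 share passes to Gemma's issue.
Valentina's share (₹60,000) is divided into 4 shares of ₹15,000: Csilla, Wren, Delphine, and Saskia each take ₹15,000.
Gemma's share (₹60,000) passes entirely to Tamsin.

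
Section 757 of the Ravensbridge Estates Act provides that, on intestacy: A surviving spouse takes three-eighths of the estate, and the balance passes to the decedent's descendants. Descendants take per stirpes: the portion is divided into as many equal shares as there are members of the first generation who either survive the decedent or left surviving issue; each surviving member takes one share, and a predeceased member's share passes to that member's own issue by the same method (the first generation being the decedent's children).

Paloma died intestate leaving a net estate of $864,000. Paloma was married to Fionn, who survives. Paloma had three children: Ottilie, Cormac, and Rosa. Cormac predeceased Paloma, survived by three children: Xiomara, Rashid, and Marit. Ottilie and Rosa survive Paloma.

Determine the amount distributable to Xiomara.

Xiomara receives $60,000.

Fionn takes three-eighths of $864,000 = $324,000. The remaining $540,000 passes to the descendants.
The descendants' portion ($540,000) is divided into 3 shares of $180,000: Ottilie and Rosa each take $180,000; Cormac's $180,000 share passes to Cormac's issue.
Cormac's share ($180,000) is divided into 3 shares of $60,000: Xiomara, Rashid, and Marit each take $60,000.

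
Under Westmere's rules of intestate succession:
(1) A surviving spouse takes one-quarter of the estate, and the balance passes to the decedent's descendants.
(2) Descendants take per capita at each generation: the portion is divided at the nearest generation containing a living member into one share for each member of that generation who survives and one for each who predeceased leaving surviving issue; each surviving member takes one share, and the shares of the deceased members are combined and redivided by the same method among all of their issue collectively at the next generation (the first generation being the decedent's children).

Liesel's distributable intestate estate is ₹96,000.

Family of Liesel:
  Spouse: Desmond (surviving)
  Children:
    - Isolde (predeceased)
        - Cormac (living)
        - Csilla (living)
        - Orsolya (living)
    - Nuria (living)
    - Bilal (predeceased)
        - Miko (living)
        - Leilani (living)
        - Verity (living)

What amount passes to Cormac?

Cormac receives ₹8,000.

Desmond takes one-quarter of ₹96,000 = ₹24,000. The remaining ₹72,000 passes to the descendants.
The descendants' portion (₹72,000) is divided at the children's generation into 3 shares of ₹24,000. Nuria takes ₹24,000. The 2 shares of the deceased (Isolde and Bilal) are combined into a pool of ₹48,000.
That pool (₹48,000) is divided at the grandchildren's generation equally among Cormac, Csilla, Orsolya, Miko, Leilani, and Verity: ₹8,000 each.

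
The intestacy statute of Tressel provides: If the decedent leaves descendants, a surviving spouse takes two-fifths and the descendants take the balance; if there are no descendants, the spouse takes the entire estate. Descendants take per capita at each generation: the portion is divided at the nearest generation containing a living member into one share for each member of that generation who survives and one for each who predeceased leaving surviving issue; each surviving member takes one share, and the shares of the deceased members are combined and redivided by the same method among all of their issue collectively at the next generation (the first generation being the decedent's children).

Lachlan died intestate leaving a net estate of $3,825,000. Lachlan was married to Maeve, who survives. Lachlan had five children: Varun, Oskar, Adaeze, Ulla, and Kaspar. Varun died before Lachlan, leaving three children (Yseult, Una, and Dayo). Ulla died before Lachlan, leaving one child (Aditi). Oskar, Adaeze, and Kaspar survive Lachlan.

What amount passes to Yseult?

Yseult receives $229,500.

Maeve takes two-fifths of $3,825,000 = $1,530,000. The remaining $2,295,000 passes to the descendants.
The descendants' portion ($2,295,000) is divided at the children's generation into 5 shares of $459,000. Oskar, Adaeze, and Kaspar each take $459,000. The 2 shares of the deceased (Varun and Ulla) are combined into a pool of $918,000.
That pool ($918,000) is divided at the grandchildren's generation equally among Yseult, Una, Dayo, and Aditi: $229,500 each.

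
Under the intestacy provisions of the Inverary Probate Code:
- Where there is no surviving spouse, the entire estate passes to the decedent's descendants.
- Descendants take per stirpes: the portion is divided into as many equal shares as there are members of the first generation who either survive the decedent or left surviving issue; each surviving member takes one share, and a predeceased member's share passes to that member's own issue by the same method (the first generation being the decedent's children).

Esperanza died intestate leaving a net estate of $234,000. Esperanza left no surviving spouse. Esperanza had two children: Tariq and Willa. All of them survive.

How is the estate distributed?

Tariq: $117,000; Willa: $117,000

The entire $234,000 passes to the descendants.
That amount ($234,000) is divided into 2 shares of $117,000: Tariq and Willa each take $117,000.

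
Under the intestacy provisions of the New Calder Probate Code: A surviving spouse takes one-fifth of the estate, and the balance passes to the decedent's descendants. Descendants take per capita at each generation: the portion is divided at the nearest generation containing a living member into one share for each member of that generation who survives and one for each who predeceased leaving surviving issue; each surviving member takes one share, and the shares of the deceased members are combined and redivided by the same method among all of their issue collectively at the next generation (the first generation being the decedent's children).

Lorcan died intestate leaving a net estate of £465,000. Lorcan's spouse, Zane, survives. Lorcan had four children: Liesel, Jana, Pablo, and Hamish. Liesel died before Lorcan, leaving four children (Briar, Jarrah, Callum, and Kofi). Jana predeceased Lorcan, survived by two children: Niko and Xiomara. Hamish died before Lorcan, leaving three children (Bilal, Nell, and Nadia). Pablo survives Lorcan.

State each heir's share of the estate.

Zane takes one-fifth of £465,000 = £93,000. The remaining £372,000 passes to the descendants.
The descendants' portion (£372,000) is divided at the children's generation into 4 shares of £93,000. Pablo takes £93,000. The 3 shares of the deceased (Liesel, Jana, and Hamish) are combined into a pool of £279,000.
That pool (£279,000) is divided at the grandchildren's generation equally among Briar, Jarrah, Callum, Kofi, Niko, Xiomara, Bilal, Nell, and Nadia: £31,000 each.

Zane: £93,000; Briar: £31,000; Jarrah: £31,000; Callum: £31,000; Kofi: £31,000; Niko: £31,000; Xiomara: £31,000; Pablo: £93,000; Bilal: £31,000; Nell: £31,000; Nadia: £31,000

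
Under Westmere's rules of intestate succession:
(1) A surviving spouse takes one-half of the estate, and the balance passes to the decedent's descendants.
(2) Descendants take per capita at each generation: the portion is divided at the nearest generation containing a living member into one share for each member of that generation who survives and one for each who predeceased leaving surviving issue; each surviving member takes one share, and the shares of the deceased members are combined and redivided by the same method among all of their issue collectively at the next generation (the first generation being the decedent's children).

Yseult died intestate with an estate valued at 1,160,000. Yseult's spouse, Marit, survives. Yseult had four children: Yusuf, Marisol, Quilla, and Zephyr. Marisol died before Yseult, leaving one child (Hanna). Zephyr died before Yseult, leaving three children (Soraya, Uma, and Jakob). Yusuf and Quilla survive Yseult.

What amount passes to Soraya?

Marit takes one-half of 1,160,000 = 580,000. The remaining 580,000 passes to the descendants.
The descendants' portion (580,000) is divided at the children's generation into 4 shares of 145,000. Yusuf and Quilla each take 145,000. The 2 shares of the deceased (Marisol and Zephyr) are combined into a pool of 290,000.
That pool (290,000) is divided at the grandchildren's generation equally among Hanna, Soraya, Uma, and Jakob: 72,500 each.

Soraya receives 72,500.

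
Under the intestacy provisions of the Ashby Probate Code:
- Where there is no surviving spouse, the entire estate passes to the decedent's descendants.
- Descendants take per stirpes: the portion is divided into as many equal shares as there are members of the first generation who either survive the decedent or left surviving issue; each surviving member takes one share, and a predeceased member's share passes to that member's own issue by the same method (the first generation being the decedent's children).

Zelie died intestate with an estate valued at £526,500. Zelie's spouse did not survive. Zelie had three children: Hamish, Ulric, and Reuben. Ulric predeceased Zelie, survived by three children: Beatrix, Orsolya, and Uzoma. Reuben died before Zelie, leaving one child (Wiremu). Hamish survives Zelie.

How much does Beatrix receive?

Beatrix receives £58,500.

The entire £526,500 passes to the descendants.
That amount (£526,500) is divided into 3 shares of £175,500: Hamish takes £175,500; Ulric's £175,500 share passes to Ulric's issue; Reuben's £175,500 share passes to Reuben's issue.
Ulric's share (£175,500) is divided into 3 shares of £58,500: Beatrix, Orsolya, and Uzoma each take £58,500.
Reuben's share (£175,500) passes entirely to Wiremu.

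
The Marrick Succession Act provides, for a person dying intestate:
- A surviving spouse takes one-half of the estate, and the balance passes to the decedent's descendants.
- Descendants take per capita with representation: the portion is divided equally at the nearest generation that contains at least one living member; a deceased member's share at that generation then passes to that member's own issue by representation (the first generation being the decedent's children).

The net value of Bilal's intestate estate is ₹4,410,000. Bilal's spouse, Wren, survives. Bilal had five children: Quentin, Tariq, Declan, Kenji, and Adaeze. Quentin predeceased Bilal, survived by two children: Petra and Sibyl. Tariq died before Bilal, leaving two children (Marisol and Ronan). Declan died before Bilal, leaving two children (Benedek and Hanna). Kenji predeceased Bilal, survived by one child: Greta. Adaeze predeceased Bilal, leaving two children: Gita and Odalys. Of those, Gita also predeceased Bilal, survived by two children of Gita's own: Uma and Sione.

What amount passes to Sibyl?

Wren takes one-half of ₹4,410,000 = ₹2,205,000. The remaining ₹2,205,000 passes to the descendants.
No child survives, so the initial division is made at the grandchildren's generation.
The descendants' portion (₹2,205,000) is divided into 9 shares of ₹245,000: Petra, Sibyl, Marisol, Ronan, Benedek, Hanna, Greta, and Odalys each take ₹245,000; Gita's ₹245,000 share passes to Gita's issue.
Gita's share (₹245,000) is divided into 2 shares of ₹122,500: Uma and Sione each take ₹122,500.

Sibyl receives ₹245,000.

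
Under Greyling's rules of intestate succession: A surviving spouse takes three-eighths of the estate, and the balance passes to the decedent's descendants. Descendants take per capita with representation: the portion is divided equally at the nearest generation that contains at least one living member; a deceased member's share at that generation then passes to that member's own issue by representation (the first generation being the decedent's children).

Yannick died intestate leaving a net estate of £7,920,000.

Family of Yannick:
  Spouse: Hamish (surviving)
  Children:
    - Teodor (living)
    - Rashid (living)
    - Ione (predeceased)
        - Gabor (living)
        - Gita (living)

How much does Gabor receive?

Gabor receives £825,000.

Hamish takes three-eighths of £7,920,000 = £2,970,000. The remaining £4,950,000 passes to the descendants.
The descendants' portion (£4,950,000) is divided into 3 shares of £1,650,000: Teodor and Rashid each take £1,650,000; Ione's £1,650,000 share passes to Ione's issue.
Ione's share (£1,650,000) is divided into 2 shares of £825,000: Gabor and Gita each take £825,000.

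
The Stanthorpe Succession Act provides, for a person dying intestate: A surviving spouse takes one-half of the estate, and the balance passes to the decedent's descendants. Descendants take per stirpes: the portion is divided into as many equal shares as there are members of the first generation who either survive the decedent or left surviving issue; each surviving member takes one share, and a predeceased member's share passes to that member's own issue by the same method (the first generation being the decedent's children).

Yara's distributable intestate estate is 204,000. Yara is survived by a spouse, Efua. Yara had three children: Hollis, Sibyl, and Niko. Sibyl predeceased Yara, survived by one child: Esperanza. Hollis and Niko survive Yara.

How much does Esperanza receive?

Efua takes one-half of 204,000 = 102,000. The remaining 102,000 passes to the descendants.
The descendants' portion (102,000) is divided into 3 shares of 34,000: Hollis and Niko each take 34,000; Sibyl's 34,000 share passes to Sibyl's issue.
Sibyl's share (34,000) passes entirely to Esperanza.

Esperanza receives 34,000.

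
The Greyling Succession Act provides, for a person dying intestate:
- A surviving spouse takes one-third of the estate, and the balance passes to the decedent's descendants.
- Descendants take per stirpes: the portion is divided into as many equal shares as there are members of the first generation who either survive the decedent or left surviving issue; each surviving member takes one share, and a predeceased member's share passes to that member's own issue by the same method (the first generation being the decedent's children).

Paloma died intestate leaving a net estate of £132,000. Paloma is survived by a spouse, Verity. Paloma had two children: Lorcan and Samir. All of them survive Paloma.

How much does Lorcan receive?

Verity takes one-third of £132,000 = £44,000. The remaining £88,000 passes to the descendants.
The descendants' portion (£88,000) is divided into 2 shares of £44,000: Lorcan and Samir each take £44,000.

Lorcan receives £44,000.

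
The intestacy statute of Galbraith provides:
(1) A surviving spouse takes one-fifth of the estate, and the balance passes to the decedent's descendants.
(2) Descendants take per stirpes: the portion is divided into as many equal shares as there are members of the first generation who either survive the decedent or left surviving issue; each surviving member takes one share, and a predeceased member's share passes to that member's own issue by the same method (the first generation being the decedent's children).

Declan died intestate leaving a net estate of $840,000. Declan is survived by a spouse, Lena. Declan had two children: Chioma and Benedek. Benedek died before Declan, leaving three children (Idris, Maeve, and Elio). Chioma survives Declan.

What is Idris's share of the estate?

Lena takes one-fifth of $840,000 = $168,000. The remaining $672,000 passes to the descendants.
The descendants' portion ($672,000) is divided into 2 shares of $336,000: Chioma takes $336,000; Benedek's $336,000 share passes to Benedek's issue.
Benedek's share ($336,000) is divided into 3 shares of $112,000: Idris, Maeve, and Elio each take $112,000.

Idris receives $112,000.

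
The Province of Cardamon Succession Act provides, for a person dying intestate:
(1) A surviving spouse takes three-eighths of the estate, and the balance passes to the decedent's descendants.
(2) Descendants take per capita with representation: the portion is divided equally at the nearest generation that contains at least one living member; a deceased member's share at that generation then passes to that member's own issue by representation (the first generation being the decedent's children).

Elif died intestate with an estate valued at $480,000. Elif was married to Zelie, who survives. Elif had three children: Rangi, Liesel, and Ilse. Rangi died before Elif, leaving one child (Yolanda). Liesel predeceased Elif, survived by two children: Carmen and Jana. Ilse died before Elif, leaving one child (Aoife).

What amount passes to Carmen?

Zelie takes three-eighths of $480,000 = $180,000. The remaining $300,000 passes to the descendants.
No child survives, so the initial division is made at the grandchildren's generation.
The descendants' portion ($300,000) is divided into 4 shares of $75,000: Yolanda, Carmen, Jana, and Aoife each take $75,000.

Carmen receives $75,000.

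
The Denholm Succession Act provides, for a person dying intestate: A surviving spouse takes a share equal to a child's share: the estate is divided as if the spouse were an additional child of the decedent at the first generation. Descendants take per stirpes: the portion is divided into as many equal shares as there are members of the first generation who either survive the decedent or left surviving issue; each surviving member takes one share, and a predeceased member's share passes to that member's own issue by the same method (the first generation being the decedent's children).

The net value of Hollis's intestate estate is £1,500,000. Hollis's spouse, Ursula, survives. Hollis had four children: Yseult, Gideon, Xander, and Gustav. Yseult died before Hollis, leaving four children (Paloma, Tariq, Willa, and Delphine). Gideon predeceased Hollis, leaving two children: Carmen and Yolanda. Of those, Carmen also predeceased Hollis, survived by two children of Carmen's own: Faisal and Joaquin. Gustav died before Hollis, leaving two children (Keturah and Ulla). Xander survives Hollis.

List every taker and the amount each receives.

The spouse counts as an additional share at the children's level, so there are 5 primary shares of £300,000. Ursula takes one such share (£300,000).
The children's combined portion (£1,200,000) is divided into 4 shares of £300,000: Xander takes £300,000; Yseult's £300,000 share passes to Yseult's issue; Gideon's £300,000 share passes to Gideon's issue; Gustav's £300,000 share passes to Gustav's issue.
Yseult's share (£300,000) is divided into 4 shares of £75,000: Paloma, Tariq, Willa, and Delphine each take £75,000.
Gideon's share (£300,000) is divided into 2 shares of £150,000: Yolanda takes £150,000; Carmen's £150,000 share passes to Carmen's issue.
Carmen's share (£150,000) is divided into 2 shares of £75,000: Faisal and Joaquin each take £75,000.
Gustav's share (£300,000) is divided into 2 shares of £150,000: Keturah and Ulla each take £150,000.

Ursula: £300,000; Paloma: £75,000; Tariq: £75,000; Willa: £75,000; Delphine: £75,000; Faisal: £75,000; Joaquin: £75,000; Yolanda: £150,000; Xander: £300,000; Keturah: £150,000; Ulla: £150,000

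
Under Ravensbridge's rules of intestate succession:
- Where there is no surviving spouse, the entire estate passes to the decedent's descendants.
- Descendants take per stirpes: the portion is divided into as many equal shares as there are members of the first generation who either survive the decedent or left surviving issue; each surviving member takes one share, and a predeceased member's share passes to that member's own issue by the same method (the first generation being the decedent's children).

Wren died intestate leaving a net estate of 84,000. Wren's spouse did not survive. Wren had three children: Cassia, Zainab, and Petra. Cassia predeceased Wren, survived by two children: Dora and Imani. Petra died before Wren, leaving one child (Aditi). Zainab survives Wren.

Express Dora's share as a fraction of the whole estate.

The entire 84,000 passes to the descendants.
That amount (84,000) is divided into 3 shares of 28,000: Zainab takes 28,000; Cassia's 28,000 share passes to Cassia's issue; Petra's 28,000 share passes to Petra's issue.
Cassia's share (28,000) is divided into 2 shares of 14,000: Dora and Imani each take 14,000.
Petra's share (28,000) passes entirely to Aditi.

Dora receives 1/6 of the estate.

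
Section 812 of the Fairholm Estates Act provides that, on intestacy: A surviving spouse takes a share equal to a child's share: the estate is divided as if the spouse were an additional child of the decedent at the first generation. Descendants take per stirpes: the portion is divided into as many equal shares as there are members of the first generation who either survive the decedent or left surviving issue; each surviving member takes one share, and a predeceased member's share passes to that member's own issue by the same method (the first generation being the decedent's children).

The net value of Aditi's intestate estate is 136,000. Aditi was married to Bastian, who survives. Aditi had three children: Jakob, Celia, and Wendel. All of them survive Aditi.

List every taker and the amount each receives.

Bastian: 34,000; Jakob: 34,000; Celia: 34,000; Wendel: 34,000

The spouse counts as an additional share at the children's level, so there are 4 primary shares of 34,000. Bastian takes one such share (34,000).
The children's combined portion (102,000) is divided into 3 shares of 34,000: Jakob, Celia, and Wendel each take 34,000.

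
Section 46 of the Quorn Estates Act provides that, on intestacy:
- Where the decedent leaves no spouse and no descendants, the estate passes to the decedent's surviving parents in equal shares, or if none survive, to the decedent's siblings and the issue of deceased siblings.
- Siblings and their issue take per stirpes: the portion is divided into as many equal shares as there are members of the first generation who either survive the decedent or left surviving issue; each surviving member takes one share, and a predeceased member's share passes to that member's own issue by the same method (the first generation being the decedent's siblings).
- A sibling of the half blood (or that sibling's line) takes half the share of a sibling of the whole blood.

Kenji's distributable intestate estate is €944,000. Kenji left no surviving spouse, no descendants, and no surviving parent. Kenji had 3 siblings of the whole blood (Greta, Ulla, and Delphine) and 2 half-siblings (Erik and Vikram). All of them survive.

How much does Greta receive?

The entire €944,000 passes to the siblings and their issue.
Counting each half-blood sibling's line as half a unit, there are 4 units in €944,000, so one unit is €236,000. Whole-blood lines (Greta, Ulla, and Delphine) take €236,000 each; half-blood lines (Erik and Vikram) take €118,000 each.

Greta receives €236,000.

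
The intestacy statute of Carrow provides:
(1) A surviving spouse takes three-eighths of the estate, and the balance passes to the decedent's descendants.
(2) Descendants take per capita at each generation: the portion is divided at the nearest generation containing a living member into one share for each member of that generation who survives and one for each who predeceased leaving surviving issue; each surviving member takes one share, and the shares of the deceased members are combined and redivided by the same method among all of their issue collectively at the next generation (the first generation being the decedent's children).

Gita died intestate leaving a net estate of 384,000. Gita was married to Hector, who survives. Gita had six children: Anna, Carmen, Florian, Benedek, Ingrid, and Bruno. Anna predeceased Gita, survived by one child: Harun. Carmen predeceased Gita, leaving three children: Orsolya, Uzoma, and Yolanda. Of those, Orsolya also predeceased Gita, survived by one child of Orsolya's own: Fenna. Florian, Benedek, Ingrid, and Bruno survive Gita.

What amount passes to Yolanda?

Hector takes three-eighths of 384,000 = 144,000. The remaining 240,000 passes to the descendants.
The descendants' portion (240,000) is divided at the children's generation into 6 shares of 40,000. Florian, Benedek, Ingrid, and Bruno each take 40,000. The 2 shares of the deceased (Anna and Carmen) are combined into a pool of 80,000.
That pool (80,000) is divided at the grandchildren's generation into 4 shares of 20,000. Harun, Uzoma, and Yolanda each take 20,000. The remaining share for the deceased Orsolya (20,000) is carried to the next generation.
That pool (20,000) passes entirely to Fenna, the sole taker at the great-grandchildren's generation.

Yolanda receives 20,000.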